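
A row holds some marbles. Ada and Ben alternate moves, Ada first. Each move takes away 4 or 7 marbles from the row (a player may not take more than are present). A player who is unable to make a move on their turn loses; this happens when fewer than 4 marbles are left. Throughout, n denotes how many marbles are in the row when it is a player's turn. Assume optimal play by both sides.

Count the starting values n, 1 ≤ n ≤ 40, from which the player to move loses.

15

Build the W/L table. Terminal = L. A non-terminal position is W if it has a move to some L; otherwise it is L.
n=0: no move → L
n=1: no move → L
n=2: no move → L
n=3: no move → L
n=4: reaches L-position 0 → W
n=5: reaches L-position 1 → W
n=6: reaches L-position 2 → W
n=7: reaches L-position 3 → W
n=8: reaches L-position 1 → W
n=9: reaches L-position 2 → W
n=10: reaches L-position 3 → W
n=11: only reaches 7(W), 4(W), all W → L
n=12: only reaches 8(W), 5(W), all W → L
n=13: only reaches 9(W), 6(W), all W → L
n=14: only reaches 10(W), 7(W), all W → L
n=15: reaches L-position 11 → W
n=16: reaches L-position 12 → W
n=17: reaches L-position 13 → W
n=18: reaches L-position 14 → W
n=19: reaches L-position 12 → W
n=20: reaches L-position 13 → W
n=21: reaches L-position 14 → W
n=22: only reaches 18(W), 15(W), all W → L
n=23: only reaches 19(W), 16(W), all W → L
n=24: only reaches 20(W), 17(W), all W → L
n=25: only reaches 21(W), 18(W), all W → L
n=26: reaches L-position 22 → W
n=27: reaches L-position 23 → W
n=28: reaches L-position 24 → W
n=29: reaches L-position 25 → W
n=30: reaches L-position 23 → W
n=31: reaches L-position 24 → W
n=32: reaches L-position 25 → W
n=33: only reaches 29(W), 26(W), all W → L
n=34: only reaches 30(W), 27(W), all W → L
n=35: only reaches 31(W), 28(W), all W → L
n=36: only reaches 32(W), 29(W), all W → L
n=37: reaches L-position 33 → W
n=38: reaches L-position 34 → W
n=39: reaches L-position 35 → W
n=40: reaches L-position 36 → W
L entries with 1 ≤ n ≤ 40 (n=0 is outside the asked range and is not counted): n = 1, 2, 3, 11, 12, 13, 14, 22, 23, 24, 25, 33, 34, 35, 36; that makes 15.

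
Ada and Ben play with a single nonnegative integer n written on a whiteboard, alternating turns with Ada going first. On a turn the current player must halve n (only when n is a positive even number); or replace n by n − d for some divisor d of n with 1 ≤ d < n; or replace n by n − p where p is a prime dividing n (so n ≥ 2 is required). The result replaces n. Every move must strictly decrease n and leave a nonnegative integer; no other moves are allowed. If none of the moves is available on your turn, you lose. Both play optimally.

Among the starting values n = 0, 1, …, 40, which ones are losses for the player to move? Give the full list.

Positions with no move are L. A position that does have a move is losing for the player to move precisely when every available move leads to a winning position for the opponent. Fill in the labels:
n=0: no move → L
n=1: no move → L
n=2: W (go to 0, an L position)
n=3: W (go to 0, an L position)
n=4: L (options 2(W), 3(W) are all W)
n=5: W (go to 0, an L position)
n=6: W (go to 4, an L position)
n=7: W (go to 0, an L position)
n=8: W (go to 4, an L position)
n=9: L (options 6(W), 8(W) are all W)
n=10: W (go to 9, an L position)
n=11: W (go to 0, an L position)
n=12: W (go to 9, an L position)
n=13: W (go to 0, an L position)
n=14: L (options 7(W), 12(W), 13(W) are all W)
n=15: W (go to 14, an L position)
n=16: W (go to 14, an L position)
n=17: W (go to 0, an L position)
n=18: W (go to 9, an L position)
n=19: W (go to 0, an L position)
n=20: L (options 10(W), 15(W), 16(W), 18(W), 19(W) are all W)
n=21: W (go to 14, an L position)
n=22: W (go to 20, an L position)
n=23: W (go to 0, an L position)
n=24: W (go to 20, an L position)
n=25: W (go to 20, an L position)
n=26: L (options 13(W), 24(W), 25(W) are all W)
n=27: W (go to 26, an L position)
n=28: W (go to 14, an L position)
n=29: W (go to 0, an L position)
n=30: W (go to 20, an L position)
n=31: W (go to 0, an L position)
n=32: L (options 16(W), 24(W), 28(W), 30(W), 31(W) are all W)
n=33: W (go to 32, an L position)
n=34: W (go to 32, an L position)
n=35: L (options 28(W), 30(W), 34(W) are all W)
n=36: W (go to 32, an L position)
n=37: W (go to 0, an L position)
n=38: L (options 19(W), 36(W), 37(W) are all W)
n=39: W (go to 26, an L position)
n=40: W (go to 20, an L position)
Reading off the rows marked L gives the requested list; there are 10 such values of n.

0, 1, 4, 9, 14, 20, 26, 32, 35, 38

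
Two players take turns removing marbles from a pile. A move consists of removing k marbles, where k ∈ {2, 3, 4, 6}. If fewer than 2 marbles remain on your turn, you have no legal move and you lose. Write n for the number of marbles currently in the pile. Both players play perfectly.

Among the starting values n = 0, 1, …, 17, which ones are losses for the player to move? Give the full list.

0, 1, 8, 9, 16, 17

Classify positions by backward induction: terminal positions (no move available) are L. From any other position, the mover wins iff some move reaches an L.
n=0: no move → L
n=1: no move → L
n=2: W (go to 0, an L position)
n=3: W (go to 1, an L position)
n=4: W (go to 1, an L position)
n=5: W (go to 1, an L position)
n=6: W (go to 0, an L position)
n=7: W (go to 1, an L position)
n=8: L (options 6(W), 5(W), 4(W), 2(W) are all W)
n=9: L (options 7(W), 6(W), 5(W), 3(W) are all W)
n=10: W (go to 8, an L position)
n=11: W (go to 9, an L position)
n=12: W (go to 9, an L position)
n=13: W (go to 9, an L position)
n=14: W (go to 8, an L position)
n=15: W (go to 9, an L position)
n=16: L (options 14(W), 13(W), 12(W), 10(W) are all W)
n=17: L (options 15(W), 14(W), 13(W), 11(W) are all W)
Reading off the rows marked L gives the requested list; there are 6 such values of n.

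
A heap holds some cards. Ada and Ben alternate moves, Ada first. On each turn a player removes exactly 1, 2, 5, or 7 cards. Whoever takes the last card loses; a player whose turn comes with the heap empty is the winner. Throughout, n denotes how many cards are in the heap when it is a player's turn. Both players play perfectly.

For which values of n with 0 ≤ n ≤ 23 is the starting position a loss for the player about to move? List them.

1, 4, 7, 10, 13, 16, 19, 22

Positions with no move are W. A position that does have a move is losing for the player to move precisely when every available move leads to a winning position for the opponent. Fill in the labels:
n=0: no move; the opponent has just taken the last card and therefore loses → W
n=1: the only move is to 0(W), a W ⇒ L
n=2: can move to 1, which is L ⇒ W
n=3: can move to 1, which is L ⇒ W
n=4: moves to 3(W), 2(W); every one is W ⇒ L
n=5: can move to 4, which is L ⇒ W
n=6: can move to 4, which is L ⇒ W
n=7: moves to 6(W), 5(W), 2(W), 0(W); every one is W ⇒ L
n=8: can move to 7, which is L ⇒ W
n=9: can move to 7, which is L ⇒ W
n=10: moves to 9(W), 8(W), 5(W), 3(W); every one is W ⇒ L
n=11: can move to 10, which is L ⇒ W
n=12: can move to 10, which is L ⇒ W
n=13: moves to 12(W), 11(W), 8(W), 6(W); every one is W ⇒ L
n=14: can move to 13, which is L ⇒ W
n=15: can move to 13, which is L ⇒ W
n=16: moves to 15(W), 14(W), 11(W), 9(W); every one is W ⇒ L
n=17: can move to 16, which is L ⇒ W
n=18: can move to 16, which is L ⇒ W
n=19: moves to 18(W), 17(W), 14(W), 12(W); every one is W ⇒ L
n=20: can move to 19, which is L ⇒ W
n=21: can move to 19, which is L ⇒ W
n=22: moves to 21(W), 20(W), 17(W), 15(W); every one is W ⇒ L
n=23: can move to 22, which is L ⇒ W
The losing starting values of n are exactly the entries labelled L in this table (8 of them).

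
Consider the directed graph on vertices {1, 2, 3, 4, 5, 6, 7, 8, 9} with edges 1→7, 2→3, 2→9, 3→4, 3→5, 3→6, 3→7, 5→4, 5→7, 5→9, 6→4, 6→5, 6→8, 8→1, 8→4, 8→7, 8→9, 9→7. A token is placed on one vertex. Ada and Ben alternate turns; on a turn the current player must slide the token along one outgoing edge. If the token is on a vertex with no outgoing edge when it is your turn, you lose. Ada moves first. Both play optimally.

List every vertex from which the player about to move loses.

Work bottom-up. With no move the player to move loses. Otherwise the position is W if at least one move leads to an L position for the opponent, and L if every move leads to a W.
Every edge goes from a vertex to one that appears earlier in the order 4, 7, 9, 5, 1, 8, 6, 3, 2, so processing vertices in that order labels each vertex after all of its successors.
4: no outgoing edge → L
7: no outgoing edge → L
9: can move to 7, which is L ⇒ W
5: can move to 7, which is L ⇒ W
1: can move to 7, which is L ⇒ W
8: can move to 7, which is L ⇒ W
6: can move to 4, which is L ⇒ W
3: can move to 7, which is L ⇒ W
2: moves to 3(W), 9(W); every one is W ⇒ L
The losing starting vertices are exactly the entries labelled L in this table (3 of them).

2, 4, 7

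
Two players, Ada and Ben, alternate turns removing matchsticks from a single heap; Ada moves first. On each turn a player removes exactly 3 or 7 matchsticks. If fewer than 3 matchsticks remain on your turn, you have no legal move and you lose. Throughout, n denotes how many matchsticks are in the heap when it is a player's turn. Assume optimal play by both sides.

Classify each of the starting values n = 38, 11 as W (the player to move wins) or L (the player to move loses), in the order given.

Use the standard recursion: the mover loses at a terminal position; elsewhere, the mover wins exactly when some move hands the opponent an L position.
n=0: no move → L
n=1: no move → L
n=2: no move → L
n=3: →0(L), so W
n=4: →1(L), so W
n=5: →2(L), so W
n=6: →3(W) only, which is W, so L
n=7: →0(L), so W
n=8: →1(L), so W
n=9: →6(L), so W
n=10: →7(W), 3(W) — all W, so L
n=11: →8(W), 4(W) — all W, so L
n=12: →9(W), 5(W) — all W, so L
n=13: →10(L), so W
n=14: →11(L), so W
n=15: →12(L), so W
n=16: →13(W), 9(W) — all W, so L
n=17: →10(L), so W
n=18: →11(L), so W
n=19: →16(L), so W
n=20: →17(W), 13(W) — all W, so L
n=21: →18(W), 14(W) — all W, so L
n=22: →19(W), 15(W) — all W, so L
n=23: →20(L), so W
n=24: →21(L), so W
n=25: →22(L), so W
n=26: →23(W), 19(W) — all W, so L
n=27: →20(L), so W
n=28: →21(L), so W
n=29: →26(L), so W
n=30: →27(W), 23(W) — all W, so L
n=31: →28(W), 24(W) — all W, so L
n=32: →29(W), 25(W) — all W, so L
n=33: →30(L), so W
n=34: →31(L), so W
n=35: →32(L), so W
n=36: →33(W), 29(W) — all W, so L
n=37: →30(L), so W
n=38: →31(L), so W

38: W, 11: L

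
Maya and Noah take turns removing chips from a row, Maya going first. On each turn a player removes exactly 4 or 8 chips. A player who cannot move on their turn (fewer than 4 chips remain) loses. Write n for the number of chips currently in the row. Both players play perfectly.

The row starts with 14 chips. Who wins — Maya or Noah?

Positions with no move are L. A position that does have a move is losing for the player to move precisely when every available move leads to a winning position for the opponent. Fill in the labels:
n=0: no move → L
n=1: no move → L
n=2: no move → L
n=3: no move → L
n=4: →0(L), so W
n=5: →1(L), so W
n=6: →2(L), so W
n=7: →3(L), so W
n=8: →0(L), so W
n=9: →1(L), so W
n=10: →2(L), so W
n=11: →3(L), so W
n=12: →8(W), 4(W) — all W, so L
n=13: →9(W), 5(W) — all W, so L
n=14: →10(W), 6(W) — all W, so L
Every move from 14 reaches a W position, so the mover loses.

Noah wins.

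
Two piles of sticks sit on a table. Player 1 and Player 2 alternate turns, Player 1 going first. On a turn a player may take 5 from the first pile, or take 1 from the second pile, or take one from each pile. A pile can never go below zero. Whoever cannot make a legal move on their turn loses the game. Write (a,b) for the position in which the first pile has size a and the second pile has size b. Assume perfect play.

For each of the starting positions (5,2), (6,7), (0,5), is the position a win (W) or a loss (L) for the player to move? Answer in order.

Compute win/loss labels from the base case upward. A position with no move is L. Any other position is W if it can reach an L in one move, else L.
No move ever increases a pile, so every position that can arise here has a ≤ 6 and b ≤ 7; it is enough to label the cells with 0 ≤ a ≤ 6 and 0 ≤ b ≤ 7.
Every move lowers a or b (never raises either), so fill the grid row by row in increasing a, and left to right within a row: each cell's successors are then already labelled.
      b=0  b=1  b=2  b=3  b=4  b=5  b=6  b=7
a=0:    L    W    L    W    L    W    L    W
a=1:    L    W    L    W    L    W    L    W
a=2:    L    W    L    W    L    W    L    W
a=3:    L    W    L    W    L    W    L    W
a=4:    L    W    L    W    L    W    L    W
a=5:    W    W    W    W    W    W    W    W
a=6:    W    L    W    L    W    L    W    L
Cells with no legal move (terminal, hence L): (0,0), (1,0), (2,0), (3,0), (4,0).
The remaining L cells, each justified by listing all of its moves:
(0,2): →(0,1)(W) only, which is W, so L
(0,4): →(0,3)(W) only, which is W, so L
(0,6): →(0,5)(W) only, which is W, so L
(1,2): →(1,1)(W), (0,1)(W) — all W, so L
(1,4): →(1,3)(W), (0,3)(W) — all W, so L
(1,6): →(1,5)(W), (0,5)(W) — all W, so L
(2,2): →(2,1)(W), (1,1)(W) — all W, so L
(2,4): →(2,3)(W), (1,3)(W) — all W, so L
(2,6): →(2,5)(W), (1,5)(W) — all W, so L
(3,2): →(3,1)(W), (2,1)(W) — all W, so L
(3,4): →(3,3)(W), (2,3)(W) — all W, so L
(3,6): →(3,5)(W), (2,5)(W) — all W, so L
(4,2): →(4,1)(W), (3,1)(W) — all W, so L
(4,4): →(4,3)(W), (3,3)(W) — all W, so L
(4,6): →(4,5)(W), (3,5)(W) — all W, so L
(6,1): →(1,1)(W), (6,0)(W), (5,0)(W) — all W, so L
(6,3): →(1,3)(W), (6,2)(W), (5,2)(W) — all W, so L
(6,5): →(1,5)(W), (6,4)(W), (5,4)(W) — all W, so L
(6,7): →(1,7)(W), (6,6)(W), (5,6)(W) — all W, so L
Every other cell has at least one move into one of the L cells above, so it is W.
(5,2): the move to (0,2) reaches an L cell, so W
(6,7): one of the L cells justified above, so L
(0,5): the move to (0,4) reaches an L cell, so W

(5,2): W, (6,7): L, (0,5): W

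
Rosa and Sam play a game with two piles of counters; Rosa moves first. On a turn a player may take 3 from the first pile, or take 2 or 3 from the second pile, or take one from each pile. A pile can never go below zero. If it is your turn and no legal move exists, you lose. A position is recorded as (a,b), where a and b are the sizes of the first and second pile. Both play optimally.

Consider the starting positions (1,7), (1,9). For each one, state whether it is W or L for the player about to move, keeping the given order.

(1,7): W, (1,9): L

Build the W/L table. Terminal = L. A non-terminal position is W if it has a move to some L; otherwise it is L.
No move ever increases a pile, so every position that can arise here has a ≤ 1 and b ≤ 9; it is enough to label the cells with 0 ≤ a ≤ 1 and 0 ≤ b ≤ 9.
Every move lowers a or b (never raises either), so fill the grid row by row in increasing a, and left to right within a row: each cell's successors are then already labelled.
      b=0  b=1  b=2  b=3  b=4  b=5  b=6  b=7  b=8  b=9
a=0:    L    L    W    W    W    L    L    W    W    W
a=1:    L    W    W    W    L    L    W    W    W    L
Cells with no legal move (terminal, hence L): (0,0), (0,1), (1,0).
The remaining L cells, each justified by listing all of its moves:
(0,5): L (options (0,3)(W), (0,2)(W) are all W)
(0,6): L (options (0,4)(W), (0,3)(W) are all W)
(1,4): L (options (1,2)(W), (1,1)(W), (0,3)(W) are all W)
(1,5): L (options (1,3)(W), (1,2)(W), (0,4)(W) are all W)
(1,9): L (options (1,7)(W), (1,6)(W), (0,8)(W) are all W)
Every other cell has at least one move into one of the L cells above, so it is W.
(1,7): the move to (1,5) reaches an L cell, so W
(1,9): one of the L cells justified above, so L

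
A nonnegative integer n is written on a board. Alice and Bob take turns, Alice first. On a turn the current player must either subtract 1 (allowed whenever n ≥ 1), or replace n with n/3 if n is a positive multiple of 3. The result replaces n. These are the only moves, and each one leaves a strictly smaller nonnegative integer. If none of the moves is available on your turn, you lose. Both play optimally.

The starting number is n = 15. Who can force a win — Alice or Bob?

Bob wins.

Positions with no move are L. A position that does have a move is losing for the player to move precisely when every available move leads to a winning position for the opponent. Fill in the labels:
n=0: no move → L
n=1: →0(L), so W
n=2: →1(W) only, which is W, so L
n=3: →2(L), so W
n=4: →3(W) only, which is W, so L
n=5: →4(L), so W
n=6: →2(L), so W
n=7: →6(W) only, which is W, so L
n=8: →7(L), so W
n=9: →3(W), 8(W) — all W, so L
n=10: →9(L), so W
n=11: →10(W) only, which is W, so L
n=12: →4(L), so W
n=13: →12(W) only, which is W, so L
n=14: →13(L), so W
n=15: →5(W), 14(W) — all W, so L
Every move from 15 reaches a W position, so the mover loses.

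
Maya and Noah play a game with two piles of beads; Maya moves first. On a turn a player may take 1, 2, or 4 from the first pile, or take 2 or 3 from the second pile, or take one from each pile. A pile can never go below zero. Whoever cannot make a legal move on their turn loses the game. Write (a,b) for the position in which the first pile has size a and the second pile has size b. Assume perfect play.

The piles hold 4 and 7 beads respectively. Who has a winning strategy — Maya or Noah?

Maya wins.

Compute win/loss labels from the base case upward. A position with no move is L. Any other position is W if it can reach an L in one move, else L.
No move ever increases a pile, so every position that can arise here has a ≤ 4 and b ≤ 7; it is enough to label the cells with 0 ≤ a ≤ 4 and 0 ≤ b ≤ 7.
Every move lowers a or b (never raises either), so fill the grid row by row in increasing a, and left to right within a row: each cell's successors are then already labelled.
      b=0  b=1  b=2  b=3  b=4  b=5  b=6  b=7
a=0:    L    L    W    W    W    L    L    W
a=1:    W    W    W    L    L    W    W    W
a=2:    W    W    L    W    W    W    W    L
a=3:    L    L    W    W    W    L    L    W
a=4:    W    W    W    L    L    W    W    W
Cells with no legal move (terminal, hence L): (0,0), (0,1).
The remaining L cells, each justified by listing all of its moves:
(0,5): moves to (0,3)(W), (0,2)(W); every one is W ⇒ L
(0,6): moves to (0,4)(W), (0,3)(W); every one is W ⇒ L
(1,3): moves to (0,3)(W), (1,1)(W), (1,0)(W), (0,2)(W); every one is W ⇒ L
(1,4): moves to (0,4)(W), (1,2)(W), (1,1)(W), (0,3)(W); every one is W ⇒ L
(2,2): moves to (1,2)(W), (0,2)(W), (2,0)(W), (1,1)(W); every one is W ⇒ L
(2,7): moves to (1,7)(W), (0,7)(W), (2,5)(W), (2,4)(W), (1,6)(W); every one is W ⇒ L
(3,0): moves to (2,0)(W), (1,0)(W); every one is W ⇒ L
(3,1): moves to (2,1)(W), (1,1)(W), (2,0)(W); every one is W ⇒ L
(3,5): moves to (2,5)(W), (1,5)(W), (3,3)(W), (3,2)(W), (2,4)(W); every one is W ⇒ L
(3,6): moves to (2,6)(W), (1,6)(W), (3,4)(W), (3,3)(W), (2,5)(W); every one is W ⇒ L
(4,3): moves to (3,3)(W), (2,3)(W), (0,3)(W), (4,1)(W), (4,0)(W), (3,2)(W); every one is W ⇒ L
(4,4): moves to (3,4)(W), (2,4)(W), (0,4)(W), (4,2)(W), (4,1)(W), (3,3)(W); every one is W ⇒ L
Every other cell has at least one move into one of the L cells above, so it is W.
From (4,7) Maya can move to (2,7), reaching an L position.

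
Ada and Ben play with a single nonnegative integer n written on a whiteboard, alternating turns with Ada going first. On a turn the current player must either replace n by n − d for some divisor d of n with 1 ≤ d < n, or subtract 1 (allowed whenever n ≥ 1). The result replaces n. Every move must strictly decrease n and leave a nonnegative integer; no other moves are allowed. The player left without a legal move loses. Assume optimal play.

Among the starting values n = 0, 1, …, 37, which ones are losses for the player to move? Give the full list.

0, 2, 5, 7, 9, 11, 13, 15, 17, 19, 21, 23, 25, 27, 29, 31, 33, 35, 37

Build the W/L table. Terminal = L. A non-terminal position is W if it has a move to some L; otherwise it is L.
n=0: no move → L
n=1: reaches L-position 0 → W
n=2: only reaches 1(W), which is W → L
n=3: reaches L-position 2 → W
n=4: reaches L-position 2 → W
n=5: only reaches 4(W), which is W → L
n=6: reaches L-position 5 → W
n=7: only reaches 6(W), which is W → L
n=8: reaches L-position 7 → W
n=9: only reaches 6(W), 8(W), all W → L
n=10: reaches L-position 5 → W
n=11: only reaches 10(W), which is W → L
n=12: reaches L-position 9 → W
n=13: only reaches 12(W), which is W → L
n=14: reaches L-position 7 → W
n=15: only reaches 10(W), 12(W), 14(W), all W → L
n=16: reaches L-position 15 → W
n=17: only reaches 16(W), which is W → L
n=18: reaches L-position 9 → W
n=19: only reaches 18(W), which is W → L
n=20: reaches L-position 15 → W
n=21: only reaches 14(W), 18(W), 20(W), all W → L
n=22: reaches L-position 11 → W
n=23: only reaches 22(W), which is W → L
n=24: reaches L-position 21 → W
n=25: only reaches 20(W), 24(W), all W → L
n=26: reaches L-position 13 → W
n=27: only reaches 18(W), 24(W), 26(W), all W → L
n=28: reaches L-position 21 → W
n=29: only reaches 28(W), which is W → L
n=30: reaches L-position 15 → W
n=31: only reaches 30(W), which is W → L
n=32: reaches L-position 31 → W
n=33: only reaches 22(W), 30(W), 32(W), all W → L
n=34: reaches L-position 17 → W
n=35: only reaches 28(W), 30(W), 34(W), all W → L
n=36: reaches L-position 27 → W
n=37: only reaches 36(W), which is W → L
Reading off the rows marked L gives the requested list; there are 19 such values of n.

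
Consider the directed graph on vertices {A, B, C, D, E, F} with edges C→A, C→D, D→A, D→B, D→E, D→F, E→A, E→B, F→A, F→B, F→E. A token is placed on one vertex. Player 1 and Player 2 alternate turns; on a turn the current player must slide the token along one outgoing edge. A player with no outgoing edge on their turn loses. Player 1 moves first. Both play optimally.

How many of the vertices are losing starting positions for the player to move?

Positions with no move are L. A position that does have a move is losing for the player to move precisely when every available move leads to a winning position for the opponent. Fill in the labels:
Every edge goes from a vertex to one that appears earlier in the order B, A, E, F, D, C, so processing vertices in that order labels each vertex after all of its successors.
B: no outgoing edge → L
A: no outgoing edge → L
E: reaches L-position A → W
F: reaches L-position A → W
D: reaches L-position A → W
C: reaches L-position A → W
The L vertices are A, B; that is 2 in all.

2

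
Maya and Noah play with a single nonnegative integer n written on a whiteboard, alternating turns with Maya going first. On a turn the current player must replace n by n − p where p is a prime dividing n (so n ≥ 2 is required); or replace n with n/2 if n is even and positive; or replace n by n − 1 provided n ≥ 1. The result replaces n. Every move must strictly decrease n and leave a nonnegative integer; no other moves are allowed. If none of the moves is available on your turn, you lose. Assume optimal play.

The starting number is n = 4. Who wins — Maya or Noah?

Noah wins.

Positions with no move are L. A position that does have a move is losing for the player to move precisely when every available move leads to a winning position for the opponent. Fill in the labels:
n=0: no move → L
n=1: W (go to 0, an L position)
n=2: W (go to 0, an L position)
n=3: W (go to 0, an L position)
n=4: L (options 2(W), 3(W) are all W)
The starting position 4 is L: whatever Maya does, the opponent receives a W position.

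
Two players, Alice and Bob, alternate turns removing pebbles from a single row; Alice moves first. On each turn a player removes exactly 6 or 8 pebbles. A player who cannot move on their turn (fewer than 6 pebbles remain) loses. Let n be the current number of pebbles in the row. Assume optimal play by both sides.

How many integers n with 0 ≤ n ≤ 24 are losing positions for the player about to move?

Work bottom-up. With no move the player to move loses. Otherwise the position is W if at least one move leads to an L position for the opponent, and L if every move leads to a W.
n=0: no move → L
n=1: no move → L
n=2: no move → L
n=3: no move → L
n=4: no move → L
n=5: no move → L
n=6: reaches L-position 0 → W
n=7: reaches L-position 1 → W
n=8: reaches L-position 2 → W
n=9: reaches L-position 3 → W
n=10: reaches L-position 4 → W
n=11: reaches L-position 5 → W
n=12: reaches L-position 4 → W
n=13: reaches L-position 5 → W
n=14: only reaches 8(W), 6(W), all W → L
n=15: only reaches 9(W), 7(W), all W → L
n=16: only reaches 10(W), 8(W), all W → L
n=17: only reaches 11(W), 9(W), all W → L
n=18: only reaches 12(W), 10(W), all W → L
n=19: only reaches 13(W), 11(W), all W → L
n=20: reaches L-position 14 → W
n=21: reaches L-position 15 → W
n=22: reaches L-position 16 → W
n=23: reaches L-position 17 → W
n=24: reaches L-position 18 → W
L entries with 0 ≤ n ≤ 24: n = 0, 1, 2, 3, 4, 5, 14, 15, 16, 17, 18, 19; that makes 12.

12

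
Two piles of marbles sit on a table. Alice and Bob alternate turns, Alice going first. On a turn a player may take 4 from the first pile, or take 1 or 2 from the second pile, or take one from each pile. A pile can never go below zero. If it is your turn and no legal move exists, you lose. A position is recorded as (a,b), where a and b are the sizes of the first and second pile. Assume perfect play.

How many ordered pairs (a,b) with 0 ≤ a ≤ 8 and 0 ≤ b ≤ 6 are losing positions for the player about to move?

23

Classify positions by backward induction: terminal positions (no move available) are L. From any other position, the mover wins iff some move reaches an L.
Every move lowers a or b (never raises either), so fill the grid row by row in increasing a, and left to right within a row: each cell's successors are then already labelled.
      b=0  b=1  b=2  b=3  b=4  b=5  b=6
a=0:    L    W    W    L    W    W    L
a=1:    L    W    W    L    W    W    L
a=2:    L    W    W    L    W    W    L
a=3:    L    W    W    L    W    W    L
a=4:    W    W    L    W    W    L    W
a=5:    W    L    W    W    L    W    W
a=6:    W    L    W    W    L    W    W
a=7:    W    L    W    W    L    W    W
a=8:    L    W    W    L    W    W    L
Cells with no legal move (terminal, hence L): (0,0), (1,0), (2,0), (3,0).
The remaining L cells, each justified by listing all of its moves:
(0,3): moves to (0,2)(W), (0,1)(W); every one is W ⇒ L
(0,6): moves to (0,5)(W), (0,4)(W); every one is W ⇒ L
(1,3): moves to (1,2)(W), (1,1)(W), (0,2)(W); every one is W ⇒ L
(1,6): moves to (1,5)(W), (1,4)(W), (0,5)(W); every one is W ⇒ L
(2,3): moves to (2,2)(W), (2,1)(W), (1,2)(W); every one is W ⇒ L
(2,6): moves to (2,5)(W), (2,4)(W), (1,5)(W); every one is W ⇒ L
(3,3): moves to (3,2)(W), (3,1)(W), (2,2)(W); every one is W ⇒ L
(3,6): moves to (3,5)(W), (3,4)(W), (2,5)(W); every one is W ⇒ L
(4,2): moves to (0,2)(W), (4,1)(W), (4,0)(W), (3,1)(W); every one is W ⇒ L
(4,5): moves to (0,5)(W), (4,4)(W), (4,3)(W), (3,4)(W); every one is W ⇒ L
(5,1): moves to (1,1)(W), (5,0)(W), (4,0)(W); every one is W ⇒ L
(5,4): moves to (1,4)(W), (5,3)(W), (5,2)(W), (4,3)(W); every one is W ⇒ L
(6,1): moves to (2,1)(W), (6,0)(W), (5,0)(W); every one is W ⇒ L
(6,4): moves to (2,4)(W), (6,3)(W), (6,2)(W), (5,3)(W); every one is W ⇒ L
(7,1): moves to (3,1)(W), (7,0)(W), (6,0)(W); every one is W ⇒ L
(7,4): moves to (3,4)(W), (7,3)(W), (7,2)(W), (6,3)(W); every one is W ⇒ L
(8,0): the only move is to (4,0)(W), a W ⇒ L
(8,3): moves to (4,3)(W), (8,2)(W), (8,1)(W), (7,2)(W); every one is W ⇒ L
(8,6): moves to (4,6)(W), (8,5)(W), (8,4)(W), (7,5)(W); every one is W ⇒ L
Every other cell has at least one move into one of the L cells above, so it is W.
L cells per row: a=0: 3, a=1: 3, a=2: 3, a=3: 3, a=4: 2, a=5: 2, a=6: 2, a=7: 2, a=8: 3; total 23.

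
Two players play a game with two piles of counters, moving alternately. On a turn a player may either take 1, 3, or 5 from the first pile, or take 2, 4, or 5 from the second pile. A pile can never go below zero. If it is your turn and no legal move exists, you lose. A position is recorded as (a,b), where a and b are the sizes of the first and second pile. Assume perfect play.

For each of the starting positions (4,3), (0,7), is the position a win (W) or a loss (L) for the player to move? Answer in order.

Use the standard recursion: the mover loses at a terminal position; elsewhere, the mover wins exactly when some move hands the opponent an L position.
No move ever increases a pile, so every position that can arise here has a ≤ 4 and b ≤ 7; it is enough to label the cells with 0 ≤ a ≤ 4 and 0 ≤ b ≤ 7.
Every move lowers a or b (never raises either), so fill the grid row by row in increasing a, and left to right within a row: each cell's successors are then already labelled.
      b=0  b=1  b=2  b=3  b=4  b=5  b=6  b=7
a=0:    L    L    W    W    W    W    W    L
a=1:    W    W    L    L    W    W    W    W
a=2:    L    L    W    W    W    W    W    L
a=3:    W    W    L    L    W    W    W    W
a=4:    L    L    W    W    W    W    W    L
Cells with no legal move (terminal, hence L): (0,0), (0,1).
The remaining L cells, each justified by listing all of its moves:
(0,7): L (options (0,5)(W), (0,3)(W), (0,2)(W) are all W)
(1,2): L (options (0,2)(W), (1,0)(W) are all W)
(1,3): L (options (0,3)(W), (1,1)(W) are all W)
(2,0): L (sole option (1,0)(W) is W)
(2,1): L (sole option (1,1)(W) is W)
(2,7): L (options (1,7)(W), (2,5)(W), (2,3)(W), (2,2)(W) are all W)
(3,2): L (options (2,2)(W), (0,2)(W), (3,0)(W) are all W)
(3,3): L (options (2,3)(W), (0,3)(W), (3,1)(W) are all W)
(4,0): L (options (3,0)(W), (1,0)(W) are all W)
(4,1): L (options (3,1)(W), (1,1)(W) are all W)
(4,7): L (options (3,7)(W), (1,7)(W), (4,5)(W), (4,3)(W), (4,2)(W) are all W)
Every other cell has at least one move into one of the L cells above, so it is W.
(4,3): the move to (3,3) reaches an L cell, so W
(0,7): one of the L cells justified above, so L

(4,3): W, (0,7): L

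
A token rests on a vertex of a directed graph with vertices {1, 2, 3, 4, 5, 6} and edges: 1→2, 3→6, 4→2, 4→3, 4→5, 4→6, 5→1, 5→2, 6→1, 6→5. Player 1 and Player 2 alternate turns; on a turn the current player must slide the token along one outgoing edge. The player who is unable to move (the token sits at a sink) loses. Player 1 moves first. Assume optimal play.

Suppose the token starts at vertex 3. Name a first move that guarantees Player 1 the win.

Label each position W (a win for the player to move) or L (a loss). A position with no legal move is L; any other position is W exactly when some move reaches an L, and L when every move reaches a W.
Every edge goes from a vertex to one that appears earlier in the order 2, 1, 5, 6, 3, 4, so processing vertices in that order labels each vertex after all of its successors.
2: no outgoing edge → L
1: can move to 2, which is L ⇒ W
5: can move to 2, which is L ⇒ W
6: moves to 5(W), 1(W); every one is W ⇒ L
3: can move to 6, which is L ⇒ W
4: can move to 6, which is L ⇒ W
From 3, the L positions reachable in one move are: 6.

Move to 6.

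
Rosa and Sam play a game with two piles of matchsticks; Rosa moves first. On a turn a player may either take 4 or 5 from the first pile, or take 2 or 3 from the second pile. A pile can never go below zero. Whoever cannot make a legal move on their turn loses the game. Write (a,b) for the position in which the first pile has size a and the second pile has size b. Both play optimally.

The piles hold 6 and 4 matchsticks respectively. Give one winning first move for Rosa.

Move to (6,2).

Work bottom-up. With no move the player to move loses. Otherwise the position is W if at least one move leads to an L position for the opponent, and L if every move leads to a W.
No move ever increases a pile, so every position that can arise here has a ≤ 6 and b ≤ 4; it is enough to label the cells with 0 ≤ a ≤ 6 and 0 ≤ b ≤ 4.
Every move lowers a or b (never raises either), so fill the grid row by row in increasing a, and left to right within a row: each cell's successors are then already labelled.
      b=0  b=1  b=2  b=3  b=4
a=0:    L    L    W    W    W
a=1:    L    L    W    W    W
a=2:    L    L    W    W    W
a=3:    L    L    W    W    W
a=4:    W    W    L    L    W
a=5:    W    W    L    L    W
a=6:    W    W    L    L    W
Cells with no legal move (terminal, hence L): (0,0), (0,1), (1,0), (1,1), (2,0), (2,1), (3,0), (3,1).
The remaining L cells, each justified by listing all of its moves:
(4,2): →(0,2)(W), (4,0)(W) — all W, so L
(4,3): →(0,3)(W), (4,1)(W), (4,0)(W) — all W, so L
(5,2): →(1,2)(W), (0,2)(W), (5,0)(W) — all W, so L
(5,3): →(1,3)(W), (0,3)(W), (5,1)(W), (5,0)(W) — all W, so L
(6,2): →(2,2)(W), (1,2)(W), (6,0)(W) — all W, so L
(6,3): →(2,3)(W), (1,3)(W), (6,1)(W), (6,0)(W) — all W, so L
Every other cell has at least one move into one of the L cells above, so it is W.
From (6,4), the L positions reachable in one move are: (6,2).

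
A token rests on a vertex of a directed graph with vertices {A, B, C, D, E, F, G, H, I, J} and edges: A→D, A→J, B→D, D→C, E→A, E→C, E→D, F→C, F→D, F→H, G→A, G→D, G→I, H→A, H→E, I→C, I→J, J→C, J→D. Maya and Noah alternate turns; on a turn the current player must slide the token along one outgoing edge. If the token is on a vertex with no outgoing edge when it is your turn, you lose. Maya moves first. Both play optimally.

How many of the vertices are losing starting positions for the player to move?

Positions with no move are L. A position that does have a move is losing for the player to move precisely when every available move leads to a winning position for the opponent. Fill in the labels:
Every edge goes from a vertex to one that appears earlier in the order C, D, J, A, I, E, H, B, F, G, so processing vertices in that order labels each vertex after all of its successors.
C: no outgoing edge → L
D: can move to C, which is L ⇒ W
J: can move to C, which is L ⇒ W
A: moves to J(W), D(W); every one is W ⇒ L
I: can move to C, which is L ⇒ W
E: can move to A, which is L ⇒ W
H: can move to A, which is L ⇒ W
B: the only move is to D(W), a W ⇒ L
F: can move to C, which is L ⇒ W
G: can move to A, which is L ⇒ W
The L vertices are A, B, C; that is 3 in all.

3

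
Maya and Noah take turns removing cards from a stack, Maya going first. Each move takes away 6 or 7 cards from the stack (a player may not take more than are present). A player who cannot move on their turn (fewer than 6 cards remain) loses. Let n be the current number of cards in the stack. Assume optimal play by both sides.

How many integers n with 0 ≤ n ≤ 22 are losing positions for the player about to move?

Label each position W (a win for the player to move) or L (a loss). A position with no legal move is L; any other position is W exactly when some move reaches an L, and L when every move reaches a W.
n=0: no move → L
n=1: no move → L
n=2: no move → L
n=3: no move → L
n=4: no move → L
n=5: no move → L
n=6: W (go to 0, an L position)
n=7: W (go to 1, an L position)
n=8: W (go to 2, an L position)
n=9: W (go to 3, an L position)
n=10: W (go to 4, an L position)
n=11: W (go to 5, an L position)
n=12: W (go to 5, an L position)
n=13: L (options 7(W), 6(W) are all W)
n=14: L (options 8(W), 7(W) are all W)
n=15: L (options 9(W), 8(W) are all W)
n=16: L (options 10(W), 9(W) are all W)
n=17: L (options 11(W), 10(W) are all W)
n=18: L (options 12(W), 11(W) are all W)
n=19: W (go to 13, an L position)
n=20: W (go to 14, an L position)
n=21: W (go to 15, an L position)
n=22: W (go to 16, an L position)
L entries with 0 ≤ n ≤ 22: n = 0, 1, 2, 3, 4, 5, 13, 14, 15, 16, 17, 18; that makes 12.

12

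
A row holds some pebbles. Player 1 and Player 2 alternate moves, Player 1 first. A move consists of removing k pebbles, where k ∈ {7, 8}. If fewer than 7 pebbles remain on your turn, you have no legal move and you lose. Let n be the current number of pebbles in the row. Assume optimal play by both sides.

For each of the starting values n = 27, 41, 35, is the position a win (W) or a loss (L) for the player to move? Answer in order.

Build the W/L table. Terminal = L. A non-terminal position is W if it has a move to some L; otherwise it is L.
n=0: no move → L
n=1: no move → L
n=2: no move → L
n=3: no move → L
n=4: no move → L
n=5: no move → L
n=6: no move → L
n=7: W (go to 0, an L position)
n=8: W (go to 1, an L position)
n=9: W (go to 2, an L position)
n=10: W (go to 3, an L position)
n=11: W (go to 4, an L position)
n=12: W (go to 5, an L position)
n=13: W (go to 6, an L position)
n=14: W (go to 6, an L position)
n=15: L (options 8(W), 7(W) are all W)
n=16: L (options 9(W), 8(W) are all W)
n=17: L (options 10(W), 9(W) are all W)
n=18: L (options 11(W), 10(W) are all W)
n=19: L (options 12(W), 11(W) are all W)
n=20: L (options 13(W), 12(W) are all W)
n=21: L (options 14(W), 13(W) are all W)
n=22: W (go to 15, an L position)
n=23: W (go to 16, an L position)
n=24: W (go to 17, an L position)
n=25: W (go to 18, an L position)
n=26: W (go to 19, an L position)
n=27: W (go to 20, an L position)
n=28: W (go to 21, an L position)
n=29: W (go to 21, an L position)
n=30: L (options 23(W), 22(W) are all W)
n=31: L (options 24(W), 23(W) are all W)
n=32: L (options 25(W), 24(W) are all W)
n=33: L (options 26(W), 25(W) are all W)
n=34: L (options 27(W), 26(W) are all W)
n=35: L (options 28(W), 27(W) are all W)
n=36: L (options 29(W), 28(W) are all W)
n=37: W (go to 30, an L position)
n=38: W (go to 31, an L position)
n=39: W (go to 32, an L position)
n=40: W (go to 33, an L position)
n=41: W (go to 34, an L position)

27: W, 41: W, 35: L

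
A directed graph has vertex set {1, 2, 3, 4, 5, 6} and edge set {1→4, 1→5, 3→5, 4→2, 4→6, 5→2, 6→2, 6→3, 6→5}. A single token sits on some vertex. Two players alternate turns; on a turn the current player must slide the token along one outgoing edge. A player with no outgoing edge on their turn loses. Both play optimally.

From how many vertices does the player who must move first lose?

Classify positions by backward induction: terminal positions (no move available) are L. From any other position, the mover wins iff some move reaches an L.
Every edge goes from a vertex to one that appears earlier in the order 2, 5, 3, 6, 4, 1, so processing vertices in that order labels each vertex after all of its successors.
2: no outgoing edge → L
5: reaches L-position 2 → W
3: only reaches 5(W), which is W → L
6: reaches L-position 3 → W
4: reaches L-position 2 → W
1: only reaches 4(W), 5(W), all W → L
The L vertices are 1, 2, 3; that is 3 in all.

3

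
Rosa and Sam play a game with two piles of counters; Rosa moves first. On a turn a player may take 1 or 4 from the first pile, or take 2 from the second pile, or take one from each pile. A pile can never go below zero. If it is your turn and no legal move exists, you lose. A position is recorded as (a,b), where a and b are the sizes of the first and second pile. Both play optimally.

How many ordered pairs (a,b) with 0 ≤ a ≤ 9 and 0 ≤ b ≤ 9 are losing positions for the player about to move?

38

Build the W/L table. Terminal = L. A non-terminal position is W if it has a move to some L; otherwise it is L.
Every move lowers a or b (never raises either), so fill the grid row by row in increasing a, and left to right within a row: each cell's successors are then already labelled.
      b=0  b=1  b=2  b=3  b=4  b=5  b=6  b=7  b=8  b=9
a=0:    L    L    W    W    L    L    W    W    L    L
a=1:    W    W    W    L    W    W    W    L    W    W
a=2:    L    L    W    W    W    L    L    W    W    L
a=3:    W    W    W    L    L    W    W    W    L    W
a=4:    W    W    L    W    W    W    L    L    W    W
a=5:    L    L    W    W    L    L    W    W    W    L
a=6:    W    W    W    L    W    W    W    L    L    W
a=7:    L    L    W    W    W    L    L    W    W    W
a=8:    W    W    W    L    L    W    W    W    L    L
a=9:    W    W    L    W    W    W    L    L    W    W
Cells with no legal move (terminal, hence L): (0,0), (0,1).
The remaining L cells, each justified by listing all of its moves:
(0,4): the only move is to (0,2)(W), a W ⇒ L
(0,5): the only move is to (0,3)(W), a W ⇒ L
(0,8): the only move is to (0,6)(W), a W ⇒ L
(0,9): the only move is to (0,7)(W), a W ⇒ L
(1,3): moves to (0,3)(W), (1,1)(W), (0,2)(W); every one is W ⇒ L
(1,7): moves to (0,7)(W), (1,5)(W), (0,6)(W); every one is W ⇒ L
(2,0): the only move is to (1,0)(W), a W ⇒ L
(2,1): moves to (1,1)(W), (1,0)(W); every one is W ⇒ L
(2,5): moves to (1,5)(W), (2,3)(W), (1,4)(W); every one is W ⇒ L
(2,6): moves to (1,6)(W), (2,4)(W), (1,5)(W); every one is W ⇒ L
(2,9): moves to (1,9)(W), (2,7)(W), (1,8)(W); every one is W ⇒ L
(3,3): moves to (2,3)(W), (3,1)(W), (2,2)(W); every one is W ⇒ L
(3,4): moves to (2,4)(W), (3,2)(W), (2,3)(W); every one is W ⇒ L
(3,8): moves to (2,8)(W), (3,6)(W), (2,7)(W); every one is W ⇒ L
(4,2): moves to (3,2)(W), (0,2)(W), (4,0)(W), (3,1)(W); every one is W ⇒ L
(4,6): moves to (3,6)(W), (0,6)(W), (4,4)(W), (3,5)(W); every one is W ⇒ L
(4,7): moves to (3,7)(W), (0,7)(W), (4,5)(W), (3,6)(W); every one is W ⇒ L
(5,0): moves to (4,0)(W), (1,0)(W); every one is W ⇒ L
(5,1): moves to (4,1)(W), (1,1)(W), (4,0)(W); every one is W ⇒ L
(5,4): moves to (4,4)(W), (1,4)(W), (5,2)(W), (4,3)(W); every one is W ⇒ L
(5,5): moves to (4,5)(W), (1,5)(W), (5,3)(W), (4,4)(W); every one is W ⇒ L
(5,9): moves to (4,9)(W), (1,9)(W), (5,7)(W), (4,8)(W); every one is W ⇒ L
(6,3): moves to (5,3)(W), (2,3)(W), (6,1)(W), (5,2)(W); every one is W ⇒ L
(6,7): moves to (5,7)(W), (2,7)(W), (6,5)(W), (5,6)(W); every one is W ⇒ L
(6,8): moves to (5,8)(W), (2,8)(W), (6,6)(W), (5,7)(W); every one is W ⇒ L
(7,0): moves to (6,0)(W), (3,0)(W); every one is W ⇒ L
(7,1): moves to (6,1)(W), (3,1)(W), (6,0)(W); every one is W ⇒ L
(7,5): moves to (6,5)(W), (3,5)(W), (7,3)(W), (6,4)(W); every one is W ⇒ L
(7,6): moves to (6,6)(W), (3,6)(W), (7,4)(W), (6,5)(W); every one is W ⇒ L
(8,3): moves to (7,3)(W), (4,3)(W), (8,1)(W), (7,2)(W); every one is W ⇒ L
(8,4): moves to (7,4)(W), (4,4)(W), (8,2)(W), (7,3)(W); every one is W ⇒ L
(8,8): moves to (7,8)(W), (4,8)(W), (8,6)(W), (7,7)(W); every one is W ⇒ L
(8,9): moves to (7,9)(W), (4,9)(W), (8,7)(W), (7,8)(W); every one is W ⇒ L
(9,2): moves to (8,2)(W), (5,2)(W), (9,0)(W), (8,1)(W); every one is W ⇒ L
(9,6): moves to (8,6)(W), (5,6)(W), (9,4)(W), (8,5)(W); every one is W ⇒ L
(9,7): moves to (8,7)(W), (5,7)(W), (9,5)(W), (8,6)(W); every one is W ⇒ L
Every other cell has at least one move into one of the L cells above, so it is W.
L cells per row: a=0: 6, a=1: 2, a=2: 5, a=3: 3, a=4: 3, a=5: 5, a=6: 3, a=7: 4, a=8: 4, a=9: 3; total 38.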